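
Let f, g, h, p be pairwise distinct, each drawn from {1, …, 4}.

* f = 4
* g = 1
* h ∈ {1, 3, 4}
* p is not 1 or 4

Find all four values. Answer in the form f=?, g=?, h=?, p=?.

f's domain is down to {4}, so f = 4. Eliminate 4 elsewhere: h.
g has just one choice, so g = 1. So h can't be 1.
h must be 3 (only option left). So p can't be 3.
p's domain is down to {2}, so p = 2.

f=4, g=1, h=3, p=2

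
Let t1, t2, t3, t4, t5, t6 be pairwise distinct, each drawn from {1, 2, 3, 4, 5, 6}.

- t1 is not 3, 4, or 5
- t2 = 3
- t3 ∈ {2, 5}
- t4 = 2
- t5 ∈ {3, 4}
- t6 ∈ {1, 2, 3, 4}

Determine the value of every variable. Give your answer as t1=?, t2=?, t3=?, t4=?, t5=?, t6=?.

t1=6, t2=3, t3=5, t4=2, t5=4, t6=1

t2 has just one choice, so t2 = 3. Strike 3 from t5, t6.
t4 has just one choice, so t4 = 2. Remove 2 from t1, t3, t6.
That leaves t5 = 4. So t6 can't be 4.
That leaves t6 = 1. Remove 1 from t1.
t1 has just one choice, so t1 = 6.
t3's domain is down to {5}, so t3 = 5.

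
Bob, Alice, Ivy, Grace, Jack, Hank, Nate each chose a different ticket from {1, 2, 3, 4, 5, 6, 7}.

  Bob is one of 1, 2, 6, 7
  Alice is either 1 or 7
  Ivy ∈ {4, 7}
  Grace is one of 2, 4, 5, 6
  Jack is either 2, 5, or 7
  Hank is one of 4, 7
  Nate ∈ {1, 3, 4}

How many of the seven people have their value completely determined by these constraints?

The 7 variables together cover exactly {1, 2, 3, 4, 5, 6, 7} — 7 values for 7 variables — and 3 appears only in Nate's list, so Nate = 3.
The 2 variables Ivy and Hank are confined to {4, 7}, which locks those values in; drop them from Bob, Alice, Grace, Jack.
Alice must be 1 (only option left). Eliminate 1 elsewhere: Bob.
Determined: Alice=1, Nate=3. The other people each still have more than one consistent value. That makes 2.

2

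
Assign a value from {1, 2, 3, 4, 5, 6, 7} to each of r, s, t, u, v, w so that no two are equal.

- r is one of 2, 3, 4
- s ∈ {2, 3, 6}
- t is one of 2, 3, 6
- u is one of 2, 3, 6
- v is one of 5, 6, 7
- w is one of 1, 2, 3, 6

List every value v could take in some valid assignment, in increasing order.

s, t, u share exactly the 3 values {2, 3, 6}; by pigeonhole those values go to them, so strike 2, 3, 6 from r, v, w.
r has just one choice, so r = 4.
w has just one choice, so w = 1.
No further eliminations apply; v can still be any of 5, 7.

5, 7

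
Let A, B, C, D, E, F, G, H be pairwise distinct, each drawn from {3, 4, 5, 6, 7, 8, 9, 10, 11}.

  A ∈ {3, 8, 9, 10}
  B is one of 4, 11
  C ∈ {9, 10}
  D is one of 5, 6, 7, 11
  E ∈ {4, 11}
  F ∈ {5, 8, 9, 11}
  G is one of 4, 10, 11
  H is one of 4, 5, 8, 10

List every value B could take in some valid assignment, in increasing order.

4, 11

B and E between them cover only {4, 11} — a naked pair. Remove those values from D, F, G, H.
That leaves G = 10. Strike 10 from A, C, H.
C's domain is down to {9}, so C = 9. So A, F can't be 9.
F and H share exactly the 2 values {5, 8}; by pigeonhole those values go to them, so strike 5, 8 from A, D.
A must be 3 (only option left).
No further eliminations apply; B can still be any of 4, 11.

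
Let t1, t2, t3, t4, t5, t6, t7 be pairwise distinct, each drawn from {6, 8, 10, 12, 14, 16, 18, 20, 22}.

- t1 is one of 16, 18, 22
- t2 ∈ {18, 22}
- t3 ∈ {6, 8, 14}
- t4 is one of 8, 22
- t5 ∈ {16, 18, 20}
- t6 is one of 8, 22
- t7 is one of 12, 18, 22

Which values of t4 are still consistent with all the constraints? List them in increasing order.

The 2 variables t4 and t6 are confined to {8, 22}, which locks those values in; drop them from t1, t2, t3, t7.
t2's domain is down to {18}, so t2 = 18. So t1, t5, t7 can't be 18.
t7's domain is down to {12}, so t7 = 12.
t1 has just one choice, so t1 = 16. So t5 can't be 16.
t5's domain is down to {20}, so t5 = 20.
No further eliminations apply; t4 can still be any of 8, 22.

8, 22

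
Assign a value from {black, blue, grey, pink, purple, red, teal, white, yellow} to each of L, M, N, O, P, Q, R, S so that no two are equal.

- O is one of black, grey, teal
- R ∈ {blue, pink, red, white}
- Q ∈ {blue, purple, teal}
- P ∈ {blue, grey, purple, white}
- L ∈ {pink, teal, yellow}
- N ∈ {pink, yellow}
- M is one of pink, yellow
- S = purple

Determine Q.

S has just one choice, so S = purple. Strike purple from P, Q.
M and N share exactly the 2 values {pink, yellow}; by pigeonhole those values go to them, so strike pink, yellow from L, R.
L has just one choice, so L = teal. So O, Q can't be teal.
So Q = blue.

blue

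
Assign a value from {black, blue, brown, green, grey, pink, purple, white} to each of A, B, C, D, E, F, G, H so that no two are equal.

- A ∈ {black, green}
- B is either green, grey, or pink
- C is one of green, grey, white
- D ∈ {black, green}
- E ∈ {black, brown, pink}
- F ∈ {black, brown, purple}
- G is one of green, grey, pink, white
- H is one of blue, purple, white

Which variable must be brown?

E

The 8 variables together cover exactly {black, blue, brown, green, grey, pink, purple, white} — 8 values for 8 variables — and blue appears only in H's list, so H = blue.
The 7 still-open variables draw from only 7 values {black, brown, green, grey, pink, purple, white}, so each is used; only F can be purple, hence F = purple.
The 6 still-open variables draw from only 6 values {black, brown, green, grey, pink, white}, so each is used; only E can be brown, hence E = brown.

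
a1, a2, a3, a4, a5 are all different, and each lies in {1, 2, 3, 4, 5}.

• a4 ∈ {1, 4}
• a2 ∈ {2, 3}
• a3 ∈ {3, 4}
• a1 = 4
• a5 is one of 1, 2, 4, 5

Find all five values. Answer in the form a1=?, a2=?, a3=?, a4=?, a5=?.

a1 must be 4 (only option left). Remove 4 from a3, a4, a5.
a3 has just one choice, so a3 = 3. Remove 3 from a2.
a4's domain is down to {1}, so a4 = 1. Eliminate 1 elsewhere: a5.
a2 must be 2 (only option left). Remove 2 from a5.
That leaves a5 = 5.

a1=4, a2=2, a3=3, a4=1, a5=5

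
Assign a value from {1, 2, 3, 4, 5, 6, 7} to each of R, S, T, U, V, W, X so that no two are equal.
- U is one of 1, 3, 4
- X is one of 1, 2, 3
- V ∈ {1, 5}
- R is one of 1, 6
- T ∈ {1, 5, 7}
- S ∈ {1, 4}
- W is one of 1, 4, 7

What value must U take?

3

The 7 variables together cover exactly {1, 2, 3, 4, 5, 6, 7} — 7 values for 7 variables — and 2 appears only in X's list, so X = 2.
The 6 still-open variables draw from only 6 values {1, 3, 4, 5, 6, 7}, so each is used; only U can be 3, hence U = 3.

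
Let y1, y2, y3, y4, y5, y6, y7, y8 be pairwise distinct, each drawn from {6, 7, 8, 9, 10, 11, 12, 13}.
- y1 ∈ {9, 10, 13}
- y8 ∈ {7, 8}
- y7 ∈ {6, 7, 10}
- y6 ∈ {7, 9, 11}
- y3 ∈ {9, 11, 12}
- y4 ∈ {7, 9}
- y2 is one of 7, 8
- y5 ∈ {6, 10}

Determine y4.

9

The 8 variables draw from only 8 values {6, 7, 8, 9, 10, 11, 12, 13}, so each is used; only y3 can be 12, hence y3 = 12.
Among the 7 still-open variables, 11 fits only y6 (and all 7 values in {6, 7, 8, 9, 10, 11, 13} must be used), so y6 = 11.
The 6 still-open variables together cover exactly {6, 7, 8, 9, 10, 13} — 6 values for 6 variables — and 13 appears only in y1's list, so y1 = 13.
Among the 5 still-open variables, 9 fits only y4 (and all 5 values in {6, 7, 8, 9, 10} must be used), so y4 = 9.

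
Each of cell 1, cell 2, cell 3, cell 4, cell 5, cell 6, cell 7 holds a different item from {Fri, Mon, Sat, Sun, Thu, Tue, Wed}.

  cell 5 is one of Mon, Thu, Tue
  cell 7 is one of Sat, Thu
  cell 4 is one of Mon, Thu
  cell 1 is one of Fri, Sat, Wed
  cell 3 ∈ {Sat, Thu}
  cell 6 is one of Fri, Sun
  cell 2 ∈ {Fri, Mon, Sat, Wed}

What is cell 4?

Mon

The 7 variables together cover exactly {Fri, Mon, Sat, Sun, Thu, Tue, Wed} — 7 values for 7 variables — and Sun appears only in cell 6's list, so cell 6 = Sun.
The 6 still-open variables draw from only 6 values {Fri, Mon, Sat, Thu, Tue, Wed}, so each is used; only cell 5 can be Tue, hence cell 5 = Tue.
cell 3 and cell 7 share exactly the 2 values {Sat, Thu}; by pigeonhole those values go to them, so strike Sat, Thu from cell 1, cell 2, cell 4.
So cell 4 = Mon.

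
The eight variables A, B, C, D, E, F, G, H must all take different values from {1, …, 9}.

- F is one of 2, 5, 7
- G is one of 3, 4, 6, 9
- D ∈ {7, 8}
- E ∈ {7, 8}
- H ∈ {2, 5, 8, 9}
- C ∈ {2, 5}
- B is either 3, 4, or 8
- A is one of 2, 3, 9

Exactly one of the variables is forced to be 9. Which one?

H

The 8 variables together cover exactly {2, 3, 4, 5, 6, 7, 8, 9} — 8 values for 8 variables — and 6 appears only in G's list, so G = 6.
Among the 7 still-open variables, 4 fits only B (and all 7 values in {2, 3, 4, 5, 7, 8, 9} must be used), so B = 4.
The 6 still-open variables together cover exactly {2, 3, 5, 7, 8, 9} — 6 values for 6 variables — and 3 appears only in A's list, so A = 3.
The 5 still-open variables together cover exactly {2, 5, 7, 8, 9} — 5 values for 5 variables — and 9 appears only in H's list, so H = 9.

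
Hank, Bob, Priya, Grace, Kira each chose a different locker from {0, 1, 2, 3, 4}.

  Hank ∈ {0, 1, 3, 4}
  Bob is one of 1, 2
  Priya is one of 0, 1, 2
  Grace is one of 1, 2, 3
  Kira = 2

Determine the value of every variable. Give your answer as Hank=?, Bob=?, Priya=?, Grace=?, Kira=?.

Kira has just one choice, so Kira = 2. Strike 2 from Bob, Priya, Grace.
Bob has just one choice, so Bob = 1. So Hank, Priya, Grace can't be 1.
That leaves Priya = 0. So Hank can't be 0.
Grace has just one choice, so Grace = 3. Strike 3 from Hank.
Hank's domain is down to {4}, so Hank = 4.

Hank=4, Bob=1, Priya=0, Grace=3, Kira=2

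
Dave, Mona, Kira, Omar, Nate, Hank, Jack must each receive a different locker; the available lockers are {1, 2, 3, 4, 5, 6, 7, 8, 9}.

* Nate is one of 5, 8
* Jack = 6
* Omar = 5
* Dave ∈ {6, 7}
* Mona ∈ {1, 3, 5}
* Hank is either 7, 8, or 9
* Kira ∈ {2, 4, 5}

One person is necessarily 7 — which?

Omar has just one choice, so Omar = 5. Eliminate 5 elsewhere: Mona, Kira, Nate.
Nate's domain is down to {8}, so Nate = 8. Remove 8 from Hank.
Jack has just one choice, so Jack = 6. Strike 6 from Dave.
So 7 goes to Dave.

Dave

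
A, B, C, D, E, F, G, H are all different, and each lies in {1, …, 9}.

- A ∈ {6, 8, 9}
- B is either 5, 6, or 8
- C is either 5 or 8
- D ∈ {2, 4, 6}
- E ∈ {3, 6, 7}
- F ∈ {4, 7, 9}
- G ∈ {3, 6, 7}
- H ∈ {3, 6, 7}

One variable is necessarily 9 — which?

The 8 variables draw from only 8 values {2, 3, 4, 5, 6, 7, 8, 9}, so each is used; only D can be 2, hence D = 2.
Among the 7 still-open variables, 4 fits only F (and all 7 values in {3, 4, 5, 6, 7, 8, 9} must be used), so F = 4.
Among the 6 still-open variables, 9 fits only A (and all 6 values in {3, 5, 6, 7, 8, 9} must be used), so A = 9.

A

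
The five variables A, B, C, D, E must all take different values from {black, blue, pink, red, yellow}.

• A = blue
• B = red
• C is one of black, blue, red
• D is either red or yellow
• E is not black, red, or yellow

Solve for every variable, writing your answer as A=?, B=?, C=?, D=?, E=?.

A=blue, B=red, C=black, D=yellow, E=pink

A has just one choice, so A = blue. Strike blue from C, E.
That leaves B = red. Eliminate red elsewhere: C, D.
C's domain is down to {black}, so C = black.
That leaves D = yellow.
E must be pink (only option left).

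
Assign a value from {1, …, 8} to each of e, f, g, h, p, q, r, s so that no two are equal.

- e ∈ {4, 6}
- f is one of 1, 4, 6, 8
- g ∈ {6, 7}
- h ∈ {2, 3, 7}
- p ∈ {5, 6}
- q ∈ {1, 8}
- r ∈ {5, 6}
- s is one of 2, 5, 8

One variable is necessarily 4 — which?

Among the 8 variables, 3 fits only h (and all 8 values in {1, 2, 3, 4, 5, 6, 7, 8} must be used), so h = 3.
The 7 still-open variables together cover exactly {1, 2, 4, 5, 6, 7, 8} — 7 values for 7 variables — and 2 appears only in s's list, so s = 2.
Among the 6 still-open variables, 7 fits only g (and all 6 values in {1, 4, 5, 6, 7, 8} must be used), so g = 7.
The 2 variables p and r are confined to {5, 6}, which locks those values in; drop them from e, f.
So 4 goes to e.

e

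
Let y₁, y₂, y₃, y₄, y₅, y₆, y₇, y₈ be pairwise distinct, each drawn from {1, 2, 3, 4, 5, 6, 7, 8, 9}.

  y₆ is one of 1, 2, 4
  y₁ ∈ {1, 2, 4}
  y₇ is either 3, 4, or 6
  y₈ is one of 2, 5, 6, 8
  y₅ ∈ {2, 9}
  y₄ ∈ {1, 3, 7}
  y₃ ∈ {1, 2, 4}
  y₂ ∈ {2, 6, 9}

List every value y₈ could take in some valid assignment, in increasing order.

5, 8

y₁, y₃, y₆ share exactly the 3 values {1, 2, 4}; by pigeonhole those values go to them, so strike 1, 2, 4 from y₂, y₄, y₅, y₇, y₈.
y₅'s domain is down to {9}, so y₅ = 9. Remove 9 from y₂.
y₂ must be 6 (only option left). So y₇, y₈ can't be 6.
y₇ must be 3 (only option left). So y₄ can't be 3.
y₄'s domain is down to {7}, so y₄ = 7.
No further eliminations apply; y₈ can still be any of 5, 8.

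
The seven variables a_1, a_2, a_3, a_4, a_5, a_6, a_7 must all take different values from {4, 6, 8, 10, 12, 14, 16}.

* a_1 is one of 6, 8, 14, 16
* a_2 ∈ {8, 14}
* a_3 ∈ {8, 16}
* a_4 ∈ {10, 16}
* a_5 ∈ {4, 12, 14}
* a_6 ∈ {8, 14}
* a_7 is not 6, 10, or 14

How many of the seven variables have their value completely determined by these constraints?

3

Among the 7 variables, 6 fits only a_1 (and all 7 values in {4, 6, 8, 10, 12, 14, 16} must be used), so a_1 = 6.
The 6 still-open variables together cover exactly {4, 8, 10, 12, 14, 16} — 6 values for 6 variables — and 10 appears only in a_4's list, so a_4 = 10.
a_2 and a_6 share exactly the 2 values {8, 14}; by pigeonhole those values go to them, so strike 8, 14 from a_3, a_5, a_7.
a_3 has just one choice, so a_3 = 16. Remove 16 from a_7.
Determined: a_1=6, a_3=16, a_4=10. The other variables each still have more than one consistent value. That makes 3.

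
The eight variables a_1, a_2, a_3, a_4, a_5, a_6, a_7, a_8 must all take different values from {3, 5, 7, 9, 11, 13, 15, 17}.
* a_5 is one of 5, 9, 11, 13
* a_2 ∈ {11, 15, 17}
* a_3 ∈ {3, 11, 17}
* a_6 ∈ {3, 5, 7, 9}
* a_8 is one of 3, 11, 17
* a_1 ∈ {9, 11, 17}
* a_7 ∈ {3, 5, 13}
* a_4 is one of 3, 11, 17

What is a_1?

The 8 variables together cover exactly {3, 5, 7, 9, 11, 13, 15, 17} — 8 values for 8 variables — and 7 appears only in a_6's list, so a_6 = 7.
The 7 still-open variables draw from only 7 values {3, 5, 9, 11, 13, 15, 17}, so each is used; only a_2 can be 15, hence a_2 = 15.
a_3, a_4, a_8 between them cover only {3, 11, 17} — a naked triple. Remove those values from a_1, a_5, a_7.
So a_1 = 9.

9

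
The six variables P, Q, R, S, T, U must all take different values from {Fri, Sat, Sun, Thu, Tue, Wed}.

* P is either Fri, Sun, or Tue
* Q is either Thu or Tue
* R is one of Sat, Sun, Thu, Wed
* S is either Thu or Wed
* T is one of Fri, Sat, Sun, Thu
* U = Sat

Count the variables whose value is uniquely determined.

U has just one choice, so U = Sat. Eliminate Sat elsewhere: R, T.
Determined: U=Sat. The other variables each still have more than one consistent value. That makes 1.

1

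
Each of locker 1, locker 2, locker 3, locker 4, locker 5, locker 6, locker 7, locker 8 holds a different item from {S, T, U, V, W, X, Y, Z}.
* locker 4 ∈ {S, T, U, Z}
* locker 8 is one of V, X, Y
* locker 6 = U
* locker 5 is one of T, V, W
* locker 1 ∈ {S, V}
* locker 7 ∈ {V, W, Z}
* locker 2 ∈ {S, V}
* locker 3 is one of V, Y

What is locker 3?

Y

locker 6 must be U (only option left). Strike U from locker 4.
The 7 still-open variables together cover exactly {S, T, V, W, X, Y, Z} — 7 values for 7 variables — and X appears only in locker 8's list, so locker 8 = X.
The 6 still-open variables together cover exactly {S, T, V, W, Y, Z} — 6 values for 6 variables — and Y appears only in locker 3's list, so locker 3 = Y.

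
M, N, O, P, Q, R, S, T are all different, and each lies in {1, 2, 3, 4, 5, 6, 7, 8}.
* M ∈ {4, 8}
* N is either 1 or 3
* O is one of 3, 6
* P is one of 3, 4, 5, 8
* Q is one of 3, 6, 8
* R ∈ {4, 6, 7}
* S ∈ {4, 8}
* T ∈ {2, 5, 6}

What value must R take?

The 8 variables draw from only 8 values {1, 2, 3, 4, 5, 6, 7, 8}, so each is used; only N can be 1, hence N = 1.
Among the 7 still-open variables, 2 fits only T (and all 7 values in {2, 3, 4, 5, 6, 7, 8} must be used), so T = 2.
Among the 6 still-open variables, 5 fits only P (and all 6 values in {3, 4, 5, 6, 7, 8} must be used), so P = 5.
Among the 5 still-open variables, 7 fits only R (and all 5 values in {3, 4, 6, 7, 8} must be used), so R = 7.

7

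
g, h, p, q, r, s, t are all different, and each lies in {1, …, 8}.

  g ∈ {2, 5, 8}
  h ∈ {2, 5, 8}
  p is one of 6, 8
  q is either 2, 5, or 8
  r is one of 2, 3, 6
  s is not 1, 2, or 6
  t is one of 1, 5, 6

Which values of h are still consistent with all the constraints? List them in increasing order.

2, 5, 8

The 3 variables g, h, q are confined to {2, 5, 8}, which locks those values in; drop them from p, r, s, t.
p's domain is down to {6}, so p = 6. Eliminate 6 elsewhere: r, t.
That leaves r = 3. Remove 3 from s.
t must be 1 (only option left).
No further eliminations apply; h can still be any of 2, 5, 8.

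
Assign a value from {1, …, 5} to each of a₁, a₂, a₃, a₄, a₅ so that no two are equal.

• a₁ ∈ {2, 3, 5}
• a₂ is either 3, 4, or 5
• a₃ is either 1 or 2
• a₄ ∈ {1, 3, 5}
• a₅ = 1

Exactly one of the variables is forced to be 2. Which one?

a₃

a₅'s domain is down to {1}, so a₅ = 1. Remove 1 from a₃, a₄.
So 2 goes to a₃.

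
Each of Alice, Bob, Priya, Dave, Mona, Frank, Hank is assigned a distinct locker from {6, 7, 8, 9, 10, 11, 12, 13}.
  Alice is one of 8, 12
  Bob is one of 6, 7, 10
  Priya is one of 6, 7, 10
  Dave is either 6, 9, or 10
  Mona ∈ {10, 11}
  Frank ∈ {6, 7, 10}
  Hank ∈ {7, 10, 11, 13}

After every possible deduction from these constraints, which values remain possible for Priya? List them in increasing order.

6, 7, 10

Bob, Priya, Frank between them cover only {6, 7, 10} — a naked triple. Remove those values from Dave, Mona, Hank.
That leaves Dave = 9.
Mona must be 11 (only option left). Strike 11 from Hank.
Hank must be 13 (only option left).
No further eliminations apply; Priya can still be any of 6, 7, 10.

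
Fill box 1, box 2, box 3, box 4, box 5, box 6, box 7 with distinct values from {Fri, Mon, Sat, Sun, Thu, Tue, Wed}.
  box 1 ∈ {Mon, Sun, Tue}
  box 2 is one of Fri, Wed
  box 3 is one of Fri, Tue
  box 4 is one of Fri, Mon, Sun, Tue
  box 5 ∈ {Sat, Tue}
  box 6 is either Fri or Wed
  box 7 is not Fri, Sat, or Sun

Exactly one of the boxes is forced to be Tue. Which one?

Among the 7 variables, Sat fits only box 5 (and all 7 values in {Fri, Mon, Sat, Sun, Thu, Tue, Wed} must be used), so box 5 = Sat.
The 6 still-open variables together cover exactly {Fri, Mon, Sun, Thu, Tue, Wed} — 6 values for 6 variables — and Thu appears only in box 7's list, so box 7 = Thu.
The 2 variables box 2 and box 6 are confined to {Fri, Wed}, which locks those values in; drop them from box 3, box 4.
So Tue goes to box 3.

box 3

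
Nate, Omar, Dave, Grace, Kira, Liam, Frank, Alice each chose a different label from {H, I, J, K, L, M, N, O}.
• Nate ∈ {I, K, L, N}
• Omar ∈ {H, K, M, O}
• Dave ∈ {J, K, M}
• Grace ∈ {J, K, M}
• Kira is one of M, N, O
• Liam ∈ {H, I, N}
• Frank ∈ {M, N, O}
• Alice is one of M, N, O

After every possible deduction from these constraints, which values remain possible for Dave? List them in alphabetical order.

J, K

Among the 8 variables, L fits only Nate (and all 8 values in {H, I, J, K, L, M, N, O} must be used), so Nate = L.
Among the 7 still-open variables, I fits only Liam (and all 7 values in {H, I, J, K, M, N, O} must be used), so Liam = I.
The 6 still-open variables draw from only 6 values {H, J, K, M, N, O}, so each is used; only Omar can be H, hence Omar = H.
The 3 variables Kira, Frank, Alice are confined to {M, N, O}, which locks those values in; drop them from Dave, Grace.
No further eliminations apply; Dave can still be any of J, K.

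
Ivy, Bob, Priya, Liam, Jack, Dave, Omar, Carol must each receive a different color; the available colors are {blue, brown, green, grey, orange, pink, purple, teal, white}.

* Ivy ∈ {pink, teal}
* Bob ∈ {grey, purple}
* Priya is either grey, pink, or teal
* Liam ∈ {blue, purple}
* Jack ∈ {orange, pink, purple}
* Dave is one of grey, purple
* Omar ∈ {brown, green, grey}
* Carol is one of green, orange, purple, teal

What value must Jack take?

orange

The 8 variables draw from only 8 values {blue, brown, green, grey, orange, pink, purple, teal}, so each is used; only Liam can be blue, hence Liam = blue.
The 7 still-open variables together cover exactly {brown, green, grey, orange, pink, purple, teal} — 7 values for 7 variables — and brown appears only in Omar's list, so Omar = brown.
The 6 still-open variables draw from only 6 values {green, grey, orange, pink, purple, teal}, so each is used; only Carol can be green, hence Carol = green.
Among the 5 still-open variables, orange fits only Jack (and all 5 values in {grey, orange, pink, purple, teal} must be used), so Jack = orange.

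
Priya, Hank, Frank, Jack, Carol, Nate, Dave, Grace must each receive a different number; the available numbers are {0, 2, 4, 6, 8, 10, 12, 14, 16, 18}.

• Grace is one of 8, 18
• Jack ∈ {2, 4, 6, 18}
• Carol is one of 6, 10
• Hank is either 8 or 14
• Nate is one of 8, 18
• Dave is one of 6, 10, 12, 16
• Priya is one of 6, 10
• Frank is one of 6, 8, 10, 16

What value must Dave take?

12

The 2 variables Priya and Carol are confined to {6, 10}, which locks those values in; drop them from Frank, Jack, Dave.
Nate and Grace between them cover only {8, 18} — a naked pair. Remove those values from Hank, Frank, Jack.
Hank must be 14 (only option left).
Frank's domain is down to {16}, so Frank = 16. Remove 16 from Dave.
So Dave = 12.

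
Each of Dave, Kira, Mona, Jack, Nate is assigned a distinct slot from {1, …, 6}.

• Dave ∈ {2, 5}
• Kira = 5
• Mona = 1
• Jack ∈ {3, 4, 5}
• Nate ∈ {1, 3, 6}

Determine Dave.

Kira must be 5 (only option left). Strike 5 from Dave, Jack.
So Dave = 2.

2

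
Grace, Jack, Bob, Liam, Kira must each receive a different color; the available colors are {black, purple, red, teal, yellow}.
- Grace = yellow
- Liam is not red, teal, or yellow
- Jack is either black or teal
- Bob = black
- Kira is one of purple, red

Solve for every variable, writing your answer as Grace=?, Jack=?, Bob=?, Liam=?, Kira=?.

Grace must be yellow (only option left).
That leaves Bob = black. Strike black from Jack, Liam.
Liam must be purple (only option left). Eliminate purple elsewhere: Kira.
Kira has just one choice, so Kira = red.
Jack's domain is down to {teal}, so Jack = teal.

Grace=yellow, Jack=teal, Bob=black, Liam=purple, Kira=red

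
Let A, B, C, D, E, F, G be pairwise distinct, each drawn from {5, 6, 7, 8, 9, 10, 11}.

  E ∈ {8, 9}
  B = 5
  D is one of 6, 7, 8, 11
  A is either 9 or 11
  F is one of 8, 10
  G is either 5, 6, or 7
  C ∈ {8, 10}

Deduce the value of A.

11

B must be 5 (only option left). Strike 5 from G.
C and F between them cover only {8, 10} — a naked pair. Remove those values from D, E.
E has just one choice, so E = 9. Remove 9 from A.
So A = 11.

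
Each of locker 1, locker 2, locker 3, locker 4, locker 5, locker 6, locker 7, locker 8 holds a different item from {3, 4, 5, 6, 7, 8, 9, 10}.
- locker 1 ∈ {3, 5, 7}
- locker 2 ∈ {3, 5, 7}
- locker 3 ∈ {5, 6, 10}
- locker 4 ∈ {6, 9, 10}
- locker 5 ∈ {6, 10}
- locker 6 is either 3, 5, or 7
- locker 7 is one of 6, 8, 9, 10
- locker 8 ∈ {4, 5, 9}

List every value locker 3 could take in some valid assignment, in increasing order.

The 8 variables together cover exactly {3, 4, 5, 6, 7, 8, 9, 10} — 8 values for 8 variables — and 4 appears only in locker 8's list, so locker 8 = 4.
The 7 still-open variables draw from only 7 values {3, 5, 6, 7, 8, 9, 10}, so each is used; only locker 7 can be 8, hence locker 7 = 8.
The 6 still-open variables together cover exactly {3, 5, 6, 7, 9, 10} — 6 values for 6 variables — and 9 appears only in locker 4's list, so locker 4 = 9.
locker 1, locker 2, locker 6 share exactly the 3 values {3, 5, 7}; by pigeonhole those values go to them, so strike 3, 5, 7 from locker 3.
No further eliminations apply; locker 3 can still be any of 6, 10.

6, 10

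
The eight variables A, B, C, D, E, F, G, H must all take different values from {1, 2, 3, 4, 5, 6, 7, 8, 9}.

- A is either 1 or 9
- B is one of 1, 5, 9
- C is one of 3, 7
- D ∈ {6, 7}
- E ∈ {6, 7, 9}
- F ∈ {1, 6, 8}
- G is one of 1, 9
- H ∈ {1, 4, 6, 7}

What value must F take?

8

Among the 8 variables, 3 fits only C (and all 8 values in {1, 3, 4, 5, 6, 7, 8, 9} must be used), so C = 3.
The 7 still-open variables together cover exactly {1, 4, 5, 6, 7, 8, 9} — 7 values for 7 variables — and 4 appears only in H's list, so H = 4.
The 6 still-open variables together cover exactly {1, 5, 6, 7, 8, 9} — 6 values for 6 variables — and 5 appears only in B's list, so B = 5.
The 5 still-open variables together cover exactly {1, 6, 7, 8, 9} — 5 values for 5 variables — and 8 appears only in F's list, so F = 8.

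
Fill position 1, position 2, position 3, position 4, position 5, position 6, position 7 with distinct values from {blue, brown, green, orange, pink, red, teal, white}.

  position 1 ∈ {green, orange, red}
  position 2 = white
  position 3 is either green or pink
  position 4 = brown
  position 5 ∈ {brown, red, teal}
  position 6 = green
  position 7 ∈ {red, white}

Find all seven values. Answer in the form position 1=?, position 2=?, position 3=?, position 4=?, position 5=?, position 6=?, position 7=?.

position 1=orange, position 2=white, position 3=pink, position 4=brown, position 5=teal, position 6=green, position 7=red

position 2 must be white (only option left). Strike white from position 7.
position 4 has just one choice, so position 4 = brown. Remove brown from position 5.
position 6's domain is down to {green}, so position 6 = green. So position 1, position 3 can't be green.
position 7's domain is down to {red}, so position 7 = red. Eliminate red elsewhere: position 1, position 5.
position 1's domain is down to {orange}, so position 1 = orange.
position 3 must be pink (only option left).
That leaves position 5 = teal.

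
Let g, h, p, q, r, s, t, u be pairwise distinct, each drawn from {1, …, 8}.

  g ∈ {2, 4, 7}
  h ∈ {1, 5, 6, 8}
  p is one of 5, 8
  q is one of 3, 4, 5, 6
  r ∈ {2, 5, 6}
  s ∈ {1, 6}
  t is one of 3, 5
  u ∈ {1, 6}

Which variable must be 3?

t

The 8 variables draw from only 8 values {1, 2, 3, 4, 5, 6, 7, 8}, so each is used; only g can be 7, hence g = 7.
The 7 still-open variables together cover exactly {1, 2, 3, 4, 5, 6, 8} — 7 values for 7 variables — and 2 appears only in r's list, so r = 2.
The 6 still-open variables together cover exactly {1, 3, 4, 5, 6, 8} — 6 values for 6 variables — and 4 appears only in q's list, so q = 4.
The 5 still-open variables together cover exactly {1, 3, 5, 6, 8} — 5 values for 5 variables — and 3 appears only in t's list, so t = 3.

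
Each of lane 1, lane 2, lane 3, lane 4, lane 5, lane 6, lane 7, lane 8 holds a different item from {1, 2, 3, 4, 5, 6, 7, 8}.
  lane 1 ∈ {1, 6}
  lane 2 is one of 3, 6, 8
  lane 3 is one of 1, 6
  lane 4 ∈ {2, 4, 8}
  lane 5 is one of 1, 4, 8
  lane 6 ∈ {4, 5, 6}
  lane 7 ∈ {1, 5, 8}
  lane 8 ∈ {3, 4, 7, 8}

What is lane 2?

3

The 8 variables draw from only 8 values {1, 2, 3, 4, 5, 6, 7, 8}, so each is used; only lane 4 can be 2, hence lane 4 = 2.
The 7 still-open variables together cover exactly {1, 3, 4, 5, 6, 7, 8} — 7 values for 7 variables — and 7 appears only in lane 8's list, so lane 8 = 7.
The 6 still-open variables draw from only 6 values {1, 3, 4, 5, 6, 8}, so each is used; only lane 2 can be 3, hence lane 2 = 3.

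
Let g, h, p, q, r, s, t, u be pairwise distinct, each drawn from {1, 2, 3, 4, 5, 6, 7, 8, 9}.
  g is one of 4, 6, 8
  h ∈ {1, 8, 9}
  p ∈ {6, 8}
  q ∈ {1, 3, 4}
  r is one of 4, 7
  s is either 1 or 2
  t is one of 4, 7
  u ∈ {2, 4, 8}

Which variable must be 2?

Among the 8 variables, 3 fits only q (and all 8 values in {1, 2, 3, 4, 6, 7, 8, 9} must be used), so q = 3.
The 7 still-open variables together cover exactly {1, 2, 4, 6, 7, 8, 9} — 7 values for 7 variables — and 9 appears only in h's list, so h = 9.
The 6 still-open variables draw from only 6 values {1, 2, 4, 6, 7, 8}, so each is used; only s can be 1, hence s = 1.
Among the 5 still-open variables, 2 fits only u (and all 5 values in {2, 4, 6, 7, 8} must be used), so u = 2.

u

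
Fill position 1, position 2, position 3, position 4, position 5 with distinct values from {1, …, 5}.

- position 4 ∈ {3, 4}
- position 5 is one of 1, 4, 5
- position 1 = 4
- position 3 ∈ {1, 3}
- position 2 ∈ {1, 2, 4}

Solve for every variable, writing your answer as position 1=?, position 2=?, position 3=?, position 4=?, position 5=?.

position 1=4, position 2=2, position 3=1, position 4=3, position 5=5

position 1 must be 4 (only option left). So position 2, position 4, position 5 can't be 4.
That leaves position 4 = 3. Eliminate 3 elsewhere: position 3.
position 3 must be 1 (only option left). So position 2, position 5 can't be 1.
position 5 must be 5 (only option left).
That leaves position 2 = 2.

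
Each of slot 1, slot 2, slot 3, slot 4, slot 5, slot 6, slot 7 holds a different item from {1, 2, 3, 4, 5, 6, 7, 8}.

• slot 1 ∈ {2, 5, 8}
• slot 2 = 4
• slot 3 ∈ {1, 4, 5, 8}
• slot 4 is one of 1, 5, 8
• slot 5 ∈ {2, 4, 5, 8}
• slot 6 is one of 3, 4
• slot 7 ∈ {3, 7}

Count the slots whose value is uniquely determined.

3

slot 2 has just one choice, so slot 2 = 4. Strike 4 from slot 3, slot 5, slot 6.
slot 6's domain is down to {3}, so slot 6 = 3. Eliminate 3 elsewhere: slot 7.
slot 7 must be 7 (only option left).
Determined: slot 2=4, slot 6=3, slot 7=7. The other slots each still have more than one consistent value. That makes 3.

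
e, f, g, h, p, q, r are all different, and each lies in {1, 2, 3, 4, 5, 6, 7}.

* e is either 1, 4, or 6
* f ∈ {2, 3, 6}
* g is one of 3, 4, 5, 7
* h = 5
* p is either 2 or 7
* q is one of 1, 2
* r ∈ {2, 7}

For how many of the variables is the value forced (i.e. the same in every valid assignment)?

h must be 5 (only option left). Eliminate 5 elsewhere: g.
The 2 variables p and r are confined to {2, 7}, which locks those values in; drop them from f, g, q.
q must be 1 (only option left). Strike 1 from e.
Determined: h=5, q=1. The other variables each still have more than one consistent value. That makes 2.

2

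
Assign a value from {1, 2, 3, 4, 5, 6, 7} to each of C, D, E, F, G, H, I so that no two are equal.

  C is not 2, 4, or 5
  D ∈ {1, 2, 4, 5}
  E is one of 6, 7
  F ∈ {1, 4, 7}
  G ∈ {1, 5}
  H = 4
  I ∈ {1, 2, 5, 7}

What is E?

6

H has just one choice, so H = 4. Remove 4 from D, F.
The 6 still-open variables draw from only 6 values {1, 2, 3, 5, 6, 7}, so each is used; only C can be 3, hence C = 3.
The 5 still-open variables together cover exactly {1, 2, 5, 6, 7} — 5 values for 5 variables — and 6 appears only in E's list, so E = 6.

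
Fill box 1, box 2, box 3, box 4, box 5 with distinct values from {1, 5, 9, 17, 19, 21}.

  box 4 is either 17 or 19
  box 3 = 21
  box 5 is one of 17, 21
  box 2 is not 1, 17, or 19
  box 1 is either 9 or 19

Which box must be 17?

box 3 must be 21 (only option left). Remove 21 from box 2, box 5.
So 17 goes to box 5.

box 5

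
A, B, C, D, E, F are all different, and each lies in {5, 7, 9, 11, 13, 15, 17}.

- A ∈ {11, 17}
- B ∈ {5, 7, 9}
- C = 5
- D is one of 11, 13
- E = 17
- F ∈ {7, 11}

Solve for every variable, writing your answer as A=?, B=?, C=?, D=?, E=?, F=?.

C must be 5 (only option left). Eliminate 5 elsewhere: B.
E has just one choice, so E = 17. Eliminate 17 elsewhere: A.
A's domain is down to {11}, so A = 11. Remove 11 from D, F.
D's domain is down to {13}, so D = 13.
F has just one choice, so F = 7. Remove 7 from B.
B's domain is down to {9}, so B = 9.

A=11, B=9, C=5, D=13, E=17, F=7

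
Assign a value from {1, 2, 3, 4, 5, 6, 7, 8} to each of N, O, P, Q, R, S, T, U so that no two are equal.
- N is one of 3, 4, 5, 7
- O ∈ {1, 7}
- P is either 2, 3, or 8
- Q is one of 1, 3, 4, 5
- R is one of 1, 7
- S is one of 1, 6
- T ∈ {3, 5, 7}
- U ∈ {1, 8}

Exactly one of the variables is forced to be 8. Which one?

The 8 variables draw from only 8 values {1, 2, 3, 4, 5, 6, 7, 8}, so each is used; only P can be 2, hence P = 2.
The 7 still-open variables together cover exactly {1, 3, 4, 5, 6, 7, 8} — 7 values for 7 variables — and 6 appears only in S's list, so S = 6.
The 6 still-open variables together cover exactly {1, 3, 4, 5, 7, 8} — 6 values for 6 variables — and 8 appears only in U's list, so U = 8.

U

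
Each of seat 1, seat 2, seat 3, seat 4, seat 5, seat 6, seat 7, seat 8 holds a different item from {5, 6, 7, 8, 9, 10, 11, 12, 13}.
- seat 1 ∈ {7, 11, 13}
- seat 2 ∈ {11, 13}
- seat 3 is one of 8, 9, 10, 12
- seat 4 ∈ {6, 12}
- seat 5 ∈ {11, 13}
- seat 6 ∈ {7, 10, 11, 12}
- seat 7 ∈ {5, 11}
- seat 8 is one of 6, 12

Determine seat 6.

seat 2 and seat 5 between them cover only {11, 13} — a naked pair. Remove those values from seat 1, seat 6, seat 7.
seat 1's domain is down to {7}, so seat 1 = 7. So seat 6 can't be 7.
seat 7 must be 5 (only option left).
seat 4 and seat 8 between them cover only {6, 12} — a naked pair. Remove those values from seat 3, seat 6.
So seat 6 = 10.

10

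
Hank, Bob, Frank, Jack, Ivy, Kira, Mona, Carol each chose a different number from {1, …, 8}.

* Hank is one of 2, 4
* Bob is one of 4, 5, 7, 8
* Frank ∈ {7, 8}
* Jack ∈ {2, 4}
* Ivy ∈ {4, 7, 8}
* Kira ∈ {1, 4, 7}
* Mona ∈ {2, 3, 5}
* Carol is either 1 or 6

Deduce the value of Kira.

Among the 8 variables, 3 fits only Mona (and all 8 values in {1, 2, 3, 4, 5, 6, 7, 8} must be used), so Mona = 3.
Among the 7 still-open variables, 5 fits only Bob (and all 7 values in {1, 2, 4, 5, 6, 7, 8} must be used), so Bob = 5.
Among the 6 still-open variables, 6 fits only Carol (and all 6 values in {1, 2, 4, 6, 7, 8} must be used), so Carol = 6.
The 5 still-open variables draw from only 5 values {1, 2, 4, 7, 8}, so each is used; only Kira can be 1, hence Kira = 1.

1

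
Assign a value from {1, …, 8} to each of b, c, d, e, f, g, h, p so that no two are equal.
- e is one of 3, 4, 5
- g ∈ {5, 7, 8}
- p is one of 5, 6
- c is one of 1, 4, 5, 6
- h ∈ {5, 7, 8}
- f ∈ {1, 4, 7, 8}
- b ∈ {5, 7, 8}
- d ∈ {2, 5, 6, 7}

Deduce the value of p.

The 8 variables draw from only 8 values {1, 2, 3, 4, 5, 6, 7, 8}, so each is used; only d can be 2, hence d = 2.
The 7 still-open variables draw from only 7 values {1, 3, 4, 5, 6, 7, 8}, so each is used; only e can be 3, hence e = 3.
b, g, h share exactly the 3 values {5, 7, 8}; by pigeonhole those values go to them, so strike 5, 7, 8 from c, f, p.
So p = 6.

6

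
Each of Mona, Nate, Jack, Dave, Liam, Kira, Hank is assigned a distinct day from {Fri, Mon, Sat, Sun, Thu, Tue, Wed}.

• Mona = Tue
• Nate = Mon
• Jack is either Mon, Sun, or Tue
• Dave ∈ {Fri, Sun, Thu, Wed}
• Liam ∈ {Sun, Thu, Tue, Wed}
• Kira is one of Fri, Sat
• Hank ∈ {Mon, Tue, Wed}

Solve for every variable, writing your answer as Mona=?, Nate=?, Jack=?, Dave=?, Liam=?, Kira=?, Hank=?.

Mona=Tue, Nate=Mon, Jack=Sun, Dave=Fri, Liam=Thu, Kira=Sat, Hank=Wed

Mona has just one choice, so Mona = Tue. So Jack, Liam, Hank can't be Tue.
Nate has just one choice, so Nate = Mon. Strike Mon from Jack, Hank.
Jack's domain is down to {Sun}, so Jack = Sun. Eliminate Sun elsewhere: Dave, Liam.
Hank's domain is down to {Wed}, so Hank = Wed. Strike Wed from Dave, Liam.
Liam must be Thu (only option left). So Dave can't be Thu.
Dave must be Fri (only option left). Strike Fri from Kira.
Kira has just one choice, so Kira = Sat.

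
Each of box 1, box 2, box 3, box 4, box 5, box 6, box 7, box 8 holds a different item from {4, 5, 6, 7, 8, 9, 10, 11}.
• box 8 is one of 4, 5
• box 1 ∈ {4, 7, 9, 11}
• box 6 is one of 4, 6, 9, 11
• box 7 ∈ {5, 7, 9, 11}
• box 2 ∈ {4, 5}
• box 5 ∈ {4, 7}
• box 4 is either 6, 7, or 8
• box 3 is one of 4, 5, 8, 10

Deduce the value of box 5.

7

The 8 variables together cover exactly {4, 5, 6, 7, 8, 9, 10, 11} — 8 values for 8 variables — and 10 appears only in box 3's list, so box 3 = 10.
Among the 7 still-open variables, 8 fits only box 4 (and all 7 values in {4, 5, 6, 7, 8, 9, 11} must be used), so box 4 = 8.
Among the 6 still-open variables, 6 fits only box 6 (and all 6 values in {4, 5, 6, 7, 9, 11} must be used), so box 6 = 6.
box 2 and box 8 between them cover only {4, 5} — a naked pair. Remove those values from box 1, box 5, box 7.
So box 5 = 7.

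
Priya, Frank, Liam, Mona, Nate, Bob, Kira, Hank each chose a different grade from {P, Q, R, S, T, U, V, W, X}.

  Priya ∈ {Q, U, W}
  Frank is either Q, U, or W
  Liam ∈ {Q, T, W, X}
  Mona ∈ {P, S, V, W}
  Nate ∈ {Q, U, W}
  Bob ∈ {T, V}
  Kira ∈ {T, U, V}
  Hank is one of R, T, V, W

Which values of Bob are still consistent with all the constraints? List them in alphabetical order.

T, V

Priya, Frank, Nate between them cover only {Q, U, W} — a naked triple. Remove those values from Liam, Mona, Kira, Hank.
Bob and Kira between them cover only {T, V} — a naked pair. Remove those values from Liam, Mona, Hank.
Liam has just one choice, so Liam = X.
That leaves Hank = R.
No further eliminations apply; Bob can still be any of T, V.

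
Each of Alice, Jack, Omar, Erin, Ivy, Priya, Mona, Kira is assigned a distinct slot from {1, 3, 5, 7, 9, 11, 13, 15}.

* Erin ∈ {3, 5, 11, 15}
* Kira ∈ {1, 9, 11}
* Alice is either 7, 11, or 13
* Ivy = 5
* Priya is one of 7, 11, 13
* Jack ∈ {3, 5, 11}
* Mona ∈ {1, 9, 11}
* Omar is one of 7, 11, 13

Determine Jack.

Ivy's domain is down to {5}, so Ivy = 5. Remove 5 from Jack, Erin.
Among the 7 still-open variables, 15 fits only Erin (and all 7 values in {1, 3, 7, 9, 11, 13, 15} must be used), so Erin = 15.
Among the 6 still-open variables, 3 fits only Jack (and all 6 values in {1, 3, 7, 9, 11, 13} must be used), so Jack = 3.

3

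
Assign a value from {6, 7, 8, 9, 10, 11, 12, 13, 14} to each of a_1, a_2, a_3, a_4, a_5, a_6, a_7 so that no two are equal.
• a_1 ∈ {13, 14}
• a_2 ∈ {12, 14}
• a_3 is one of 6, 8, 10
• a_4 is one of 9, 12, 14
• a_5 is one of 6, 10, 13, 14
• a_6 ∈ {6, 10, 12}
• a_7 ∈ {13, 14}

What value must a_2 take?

12

The 7 variables draw from only 7 values {6, 8, 9, 10, 12, 13, 14}, so each is used; only a_3 can be 8, hence a_3 = 8.
Among the 6 still-open variables, 9 fits only a_4 (and all 6 values in {6, 9, 10, 12, 13, 14} must be used), so a_4 = 9.
a_1 and a_7 between them cover only {13, 14} — a naked pair. Remove those values from a_2, a_5.
So a_2 = 12.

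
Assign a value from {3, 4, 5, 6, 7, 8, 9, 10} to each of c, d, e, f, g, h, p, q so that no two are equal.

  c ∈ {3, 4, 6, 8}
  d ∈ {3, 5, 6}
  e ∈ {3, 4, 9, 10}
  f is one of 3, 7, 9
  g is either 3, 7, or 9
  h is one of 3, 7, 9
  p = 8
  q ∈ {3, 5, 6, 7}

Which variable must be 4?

c

p's domain is down to {8}, so p = 8. Remove 8 from c.
Among the 7 still-open variables, 10 fits only e (and all 7 values in {3, 4, 5, 6, 7, 9, 10} must be used), so e = 10.
Among the 6 still-open variables, 4 fits only c (and all 6 values in {3, 4, 5, 6, 7, 9} must be used), so c = 4.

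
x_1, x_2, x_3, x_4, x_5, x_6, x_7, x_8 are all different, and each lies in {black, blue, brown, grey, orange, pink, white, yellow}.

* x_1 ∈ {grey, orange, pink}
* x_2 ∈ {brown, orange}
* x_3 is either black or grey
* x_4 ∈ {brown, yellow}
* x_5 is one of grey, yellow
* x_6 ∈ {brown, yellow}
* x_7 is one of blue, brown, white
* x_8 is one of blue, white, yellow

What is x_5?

The 8 variables draw from only 8 values {black, blue, brown, grey, orange, pink, white, yellow}, so each is used; only x_3 can be black, hence x_3 = black.
The 7 still-open variables together cover exactly {blue, brown, grey, orange, pink, white, yellow} — 7 values for 7 variables — and pink appears only in x_1's list, so x_1 = pink.
The 6 still-open variables together cover exactly {blue, brown, grey, orange, white, yellow} — 6 values for 6 variables — and grey appears only in x_5's list, so x_5 = grey.

grey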